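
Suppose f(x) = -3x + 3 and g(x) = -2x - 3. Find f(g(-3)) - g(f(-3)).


f(g(-3)) = -6
g(f(-3)) = -27
Difference = 21

21


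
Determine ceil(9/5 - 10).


9/5 = 1.8
1.8 - 10 = -8.2
ceil(-8.2) = -8

-8


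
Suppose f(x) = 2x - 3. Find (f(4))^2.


f(4) = 5
(5)^2 = 25

25


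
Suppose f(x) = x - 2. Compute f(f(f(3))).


f(3) = 1
f(1) = -1
f(-1) = -3

-3


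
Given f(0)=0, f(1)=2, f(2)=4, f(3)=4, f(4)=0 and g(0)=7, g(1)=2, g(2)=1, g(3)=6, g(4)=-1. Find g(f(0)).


f(0) = 0
g(0) = 7

7


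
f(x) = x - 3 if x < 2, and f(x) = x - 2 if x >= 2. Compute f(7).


7 satisfies x >= 2
f(7) = 5

5


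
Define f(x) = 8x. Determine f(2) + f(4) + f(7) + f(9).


f(2) = 16
f(4) = 32
f(7) = 56
f(9) = 72
Sum = 176

176


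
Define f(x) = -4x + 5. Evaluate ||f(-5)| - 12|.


13


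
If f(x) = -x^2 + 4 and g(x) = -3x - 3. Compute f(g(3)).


-140


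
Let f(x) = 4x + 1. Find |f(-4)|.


f(-4) = -15
|-15| = 15

15


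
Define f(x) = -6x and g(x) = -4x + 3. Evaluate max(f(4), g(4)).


-13


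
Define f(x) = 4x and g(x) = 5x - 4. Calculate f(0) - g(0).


f(0) = 0
g(0) = -4
Difference = 4

4


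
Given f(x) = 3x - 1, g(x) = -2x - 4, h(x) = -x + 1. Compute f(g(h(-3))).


h(-3) = 4
g(4) = -12
f(-12) = -37

-37


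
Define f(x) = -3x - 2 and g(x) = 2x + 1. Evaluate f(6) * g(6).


f(6) = -20
g(6) = 13
Product = -260

-260


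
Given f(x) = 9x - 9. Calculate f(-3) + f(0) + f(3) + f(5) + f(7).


f(-3) = -36
f(0) = -9
f(3) = 18
f(5) = 36
f(7) = 54
Sum = 63

63


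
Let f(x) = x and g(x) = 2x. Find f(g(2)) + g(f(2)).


f(g(2)) = 4
g(f(2)) = 4
Sum = 8

8


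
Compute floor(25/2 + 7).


25/2 = 12.5
12.5 + 7 = 19.5
floor(19.5) = 19

19


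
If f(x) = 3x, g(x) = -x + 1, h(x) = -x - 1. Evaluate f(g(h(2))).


h(2) = -3
g(-3) = 4
f(4) = 12

12


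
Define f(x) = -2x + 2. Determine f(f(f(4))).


f(4) = -6
f(-6) = 14
f(14) = -26

-26


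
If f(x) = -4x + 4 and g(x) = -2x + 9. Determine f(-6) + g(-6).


f(-6) = 28
g(-6) = 21
Sum = 49

49


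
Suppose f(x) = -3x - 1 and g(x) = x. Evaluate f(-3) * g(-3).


f(-3) = 8
g(-3) = -3
Product = -24

-24


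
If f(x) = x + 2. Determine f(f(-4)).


f(-4) = -2
f(-2) = 0

0


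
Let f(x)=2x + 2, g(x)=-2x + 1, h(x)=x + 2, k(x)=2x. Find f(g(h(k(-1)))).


k(-1) = -2
h(-2) = 0
g(0) = 1
f(1) = 4

4


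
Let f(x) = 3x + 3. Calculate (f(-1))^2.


f(-1) = 0
(0)^2 = 0

0


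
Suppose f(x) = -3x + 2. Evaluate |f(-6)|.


f(-6) = 20
|20| = 20

20


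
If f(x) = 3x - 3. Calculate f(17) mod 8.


f(17) = 48
48 mod 8 = 0

0


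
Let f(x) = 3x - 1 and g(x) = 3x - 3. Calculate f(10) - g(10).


f(10) = 29
g(10) = 27
Difference = 2

2


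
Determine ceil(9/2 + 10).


15


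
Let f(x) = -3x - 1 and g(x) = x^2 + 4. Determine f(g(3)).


g(3) = 13
f(13) = -40

-40


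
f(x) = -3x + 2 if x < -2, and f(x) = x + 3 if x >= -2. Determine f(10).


10 satisfies x >= -2
f(10) = 13

13


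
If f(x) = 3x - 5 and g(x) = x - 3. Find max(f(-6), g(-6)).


-9


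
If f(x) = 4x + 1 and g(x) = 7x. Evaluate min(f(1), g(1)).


f(1) = 5
g(1) = 7
min = 5

5


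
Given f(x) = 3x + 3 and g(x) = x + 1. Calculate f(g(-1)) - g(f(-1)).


2


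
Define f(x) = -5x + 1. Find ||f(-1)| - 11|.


f(-1) = 6
|6| = 6
|6 - 11| = 5

5


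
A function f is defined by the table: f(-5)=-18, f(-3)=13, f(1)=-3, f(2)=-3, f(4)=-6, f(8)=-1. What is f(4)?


Reading from the table at x = 4

-6


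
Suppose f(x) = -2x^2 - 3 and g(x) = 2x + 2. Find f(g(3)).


g(3) = 8
f(8) = (-2)*(8)^2 - 3 = -131

-131


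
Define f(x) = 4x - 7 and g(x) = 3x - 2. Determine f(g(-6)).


g(-6) = -20
f(-20) = -87

-87


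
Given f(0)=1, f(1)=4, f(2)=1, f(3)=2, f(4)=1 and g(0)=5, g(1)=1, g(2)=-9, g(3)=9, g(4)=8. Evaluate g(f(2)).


f(2) = 1
g(1) = 1

1


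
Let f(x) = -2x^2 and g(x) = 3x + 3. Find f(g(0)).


-18


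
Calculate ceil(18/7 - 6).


18/7 = 2.5714
2.5714 - 6 = -3.4286
ceil(-3.4286) = -3

-3


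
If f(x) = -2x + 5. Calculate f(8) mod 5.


f(8) = -11
-11 mod 5 = 4

4


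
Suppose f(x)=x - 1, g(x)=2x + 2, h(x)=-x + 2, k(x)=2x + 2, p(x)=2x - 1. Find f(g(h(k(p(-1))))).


p(-1) = -3
k(-3) = -4
h(-4) = 6
g(6) = 14
f(14) = 13

13


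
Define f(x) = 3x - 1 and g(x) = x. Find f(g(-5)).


g(-5) = -5
f(-5) = -16

-16


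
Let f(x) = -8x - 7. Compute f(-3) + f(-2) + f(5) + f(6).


f(-3) = 17
f(-2) = 9
f(5) = -47
f(6) = -55
Sum = -76

-76


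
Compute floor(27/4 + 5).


27/4 = 6.75
6.75 + 5 = 11.75
floor(11.75) = 11

11


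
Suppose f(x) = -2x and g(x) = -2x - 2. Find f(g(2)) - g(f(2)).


f(g(2)) = 12
g(f(2)) = 6
Difference = 6

6


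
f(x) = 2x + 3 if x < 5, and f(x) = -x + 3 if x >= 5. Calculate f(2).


2 satisfies x < 5
f(2) = 7

7


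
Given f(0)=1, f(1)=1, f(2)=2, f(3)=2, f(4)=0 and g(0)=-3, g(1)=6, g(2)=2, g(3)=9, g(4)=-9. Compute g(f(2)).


2


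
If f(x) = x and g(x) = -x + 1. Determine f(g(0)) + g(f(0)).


2


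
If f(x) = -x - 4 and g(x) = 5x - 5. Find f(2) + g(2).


f(2) = -6
g(2) = 5
Sum = -1

-1


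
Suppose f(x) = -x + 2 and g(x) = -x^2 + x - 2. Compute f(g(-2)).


g(-2) = -8
f(-8) = 10

10


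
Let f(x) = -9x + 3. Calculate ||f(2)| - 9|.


6


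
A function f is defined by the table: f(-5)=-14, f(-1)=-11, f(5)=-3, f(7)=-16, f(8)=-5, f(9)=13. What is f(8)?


Reading from the table at x = 8

-5


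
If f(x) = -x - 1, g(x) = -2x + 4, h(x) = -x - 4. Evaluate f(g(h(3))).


-19


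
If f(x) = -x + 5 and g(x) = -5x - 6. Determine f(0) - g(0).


f(0) = 5
g(0) = -6
Difference = 11

11


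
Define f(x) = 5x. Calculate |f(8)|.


f(8) = 40
|40| = 40

40


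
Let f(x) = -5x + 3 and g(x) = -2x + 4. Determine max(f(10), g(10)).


f(10) = -47
g(10) = -16
max = -16

-16


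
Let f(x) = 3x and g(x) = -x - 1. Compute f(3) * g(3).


f(3) = 9
g(3) = -4
Product = -36

-36


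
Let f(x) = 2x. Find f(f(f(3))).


24


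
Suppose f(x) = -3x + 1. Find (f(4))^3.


-1331


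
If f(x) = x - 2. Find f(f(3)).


f(3) = 1
f(1) = -1

-1


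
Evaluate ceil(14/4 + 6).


14/4 = 3.5
3.5 + 6 = 9.5
ceil(9.5) = 10

10


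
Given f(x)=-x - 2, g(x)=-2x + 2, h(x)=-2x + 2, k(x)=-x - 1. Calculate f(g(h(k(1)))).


k(1) = -2
h(-2) = 6
g(6) = -10
f(-10) = 8

8


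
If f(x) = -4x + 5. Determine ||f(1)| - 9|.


f(1) = 1
|1| = 1
|1 - 9| = 8

8


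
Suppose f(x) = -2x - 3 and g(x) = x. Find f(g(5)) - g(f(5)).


f(g(5)) = -13
g(f(5)) = -13
Difference = 0

0


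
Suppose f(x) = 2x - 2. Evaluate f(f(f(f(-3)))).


f(-3) = -8
f(-8) = -18
f(-18) = -38
f(-38) = -78

-78


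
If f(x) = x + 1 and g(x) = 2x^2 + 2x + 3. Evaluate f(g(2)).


g(2) = 15
f(15) = 16

16


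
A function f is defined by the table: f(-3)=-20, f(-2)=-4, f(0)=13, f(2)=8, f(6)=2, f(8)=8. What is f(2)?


Reading from the table at x = 2

8


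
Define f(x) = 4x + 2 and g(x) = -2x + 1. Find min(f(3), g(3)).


f(3) = 14
g(3) = -5
min = -5

-5


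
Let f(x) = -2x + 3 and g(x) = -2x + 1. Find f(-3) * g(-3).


f(-3) = 9
g(-3) = 7
Product = 63

63


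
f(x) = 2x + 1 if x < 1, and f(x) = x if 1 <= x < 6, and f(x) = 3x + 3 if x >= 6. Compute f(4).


4 satisfies 1 <= x < 6
f(4) = 4

4


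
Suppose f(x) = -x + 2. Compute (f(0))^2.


f(0) = 2
(2)^2 = 4

4


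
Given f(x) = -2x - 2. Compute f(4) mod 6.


f(4) = -10
-10 mod 6 = 2

2


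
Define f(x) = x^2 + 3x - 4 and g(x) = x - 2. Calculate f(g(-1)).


g(-1) = -3
f(-3) = 1*(-3)^2 + 3*(-3) - 4 = -4

-4


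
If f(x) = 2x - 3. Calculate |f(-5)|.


f(-5) = -13
|-13| = 13

13


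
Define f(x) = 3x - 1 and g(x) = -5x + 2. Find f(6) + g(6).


f(6) = 17
g(6) = -28
Sum = -11

-11


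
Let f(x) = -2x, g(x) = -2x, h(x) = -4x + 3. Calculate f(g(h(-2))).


h(-2) = 11
g(11) = -22
f(-22) = 44

44


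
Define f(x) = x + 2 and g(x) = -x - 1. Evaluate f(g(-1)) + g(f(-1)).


f(g(-1)) = 2
g(f(-1)) = -2
Sum = 0

0


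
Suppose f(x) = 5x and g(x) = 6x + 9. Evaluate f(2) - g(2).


f(2) = 10
g(2) = 21
Difference = -11

-11


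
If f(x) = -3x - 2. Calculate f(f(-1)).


f(-1) = 1
f(1) = -5

-5


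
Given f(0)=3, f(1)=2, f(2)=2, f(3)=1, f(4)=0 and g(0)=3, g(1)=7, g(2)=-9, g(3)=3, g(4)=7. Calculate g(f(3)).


f(3) = 1
g(1) = 7

7


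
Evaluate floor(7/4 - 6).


7/4 = 1.75
1.75 - 6 = -4.25
floor(-4.25) = -5

-5


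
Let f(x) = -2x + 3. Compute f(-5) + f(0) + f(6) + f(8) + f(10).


f(-5) = 13
f(0) = 3
f(6) = -9
f(8) = -13
f(10) = -17
Sum = -23

-23


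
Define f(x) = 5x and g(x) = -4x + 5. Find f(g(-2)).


g(-2) = 13
f(13) = 65

65


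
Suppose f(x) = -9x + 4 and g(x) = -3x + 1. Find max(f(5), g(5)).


-14


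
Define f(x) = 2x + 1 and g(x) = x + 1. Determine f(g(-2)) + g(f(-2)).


f(g(-2)) = -1
g(f(-2)) = -2
Sum = -3

-3


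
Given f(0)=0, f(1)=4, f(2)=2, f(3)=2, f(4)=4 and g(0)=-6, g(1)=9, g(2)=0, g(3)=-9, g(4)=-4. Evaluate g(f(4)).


f(4) = 4
g(4) = -4

-4


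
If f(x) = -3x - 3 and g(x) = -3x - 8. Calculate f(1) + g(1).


f(1) = -6
g(1) = -11
Sum = -17

-17


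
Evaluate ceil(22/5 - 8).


22/5 = 4.4
4.4 - 8 = -3.6
ceil(-3.6) = -3

-3


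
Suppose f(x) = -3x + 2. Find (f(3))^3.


f(3) = -7
(-7)^3 = -343

-343


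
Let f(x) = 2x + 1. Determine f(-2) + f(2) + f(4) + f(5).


f(-2) = -3
f(2) = 5
f(4) = 9
f(5) = 11
Sum = 22

22


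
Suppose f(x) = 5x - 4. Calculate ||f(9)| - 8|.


f(9) = 41
|41| = 41
|41 - 8| = 33

33


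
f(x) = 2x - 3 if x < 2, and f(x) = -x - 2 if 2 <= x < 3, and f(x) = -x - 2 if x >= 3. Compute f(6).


6 satisfies x >= 3
f(6) = -8

-8


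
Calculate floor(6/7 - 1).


6/7 = 0.8571
0.8571 - 1 = -0.1429
floor(-0.1429) = -1

-1


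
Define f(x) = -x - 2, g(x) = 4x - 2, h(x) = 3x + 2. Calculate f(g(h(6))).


h(6) = 20
g(20) = 78
f(78) = -80

-80


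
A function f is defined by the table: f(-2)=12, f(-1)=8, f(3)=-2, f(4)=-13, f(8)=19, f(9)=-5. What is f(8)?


Reading from the table at x = 8

19


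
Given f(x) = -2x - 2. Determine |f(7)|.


f(7) = -16
|-16| = 16

16


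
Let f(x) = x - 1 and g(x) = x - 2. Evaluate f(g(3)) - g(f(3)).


f(g(3)) = 0
g(f(3)) = 0
Difference = 0

0


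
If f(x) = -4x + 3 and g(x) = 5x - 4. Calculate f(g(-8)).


g(-8) = -44
f(-44) = 179

179


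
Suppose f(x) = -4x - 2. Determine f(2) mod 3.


f(2) = -10
-10 mod 3 = 2

2


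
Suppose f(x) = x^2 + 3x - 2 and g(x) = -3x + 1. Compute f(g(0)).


g(0) = 1
f(1) = 1*(1)^2 + 3*(1) - 2 = 2

2


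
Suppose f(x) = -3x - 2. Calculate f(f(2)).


f(2) = -8
f(-8) = 22

22


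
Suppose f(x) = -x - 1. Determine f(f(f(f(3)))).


f(3) = -4
f(-4) = 3
f(3) = -4
f(-4) = 3

3


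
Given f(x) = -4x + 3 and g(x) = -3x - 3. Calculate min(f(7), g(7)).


f(7) = -25
g(7) = -24
min = -25

-25


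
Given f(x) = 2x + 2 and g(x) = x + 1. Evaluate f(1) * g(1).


f(1) = 4
g(1) = 2
Product = 8

8


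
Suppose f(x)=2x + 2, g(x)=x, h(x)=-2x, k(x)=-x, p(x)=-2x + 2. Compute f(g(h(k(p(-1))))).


p(-1) = 4
k(4) = -4
h(-4) = 8
g(8) = 8
f(8) = 18

18


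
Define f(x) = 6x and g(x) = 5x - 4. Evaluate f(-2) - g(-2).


f(-2) = -12
g(-2) = -14
Difference = 2

2


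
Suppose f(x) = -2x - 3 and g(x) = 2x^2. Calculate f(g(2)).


g(2) = 8
f(8) = -19

-19


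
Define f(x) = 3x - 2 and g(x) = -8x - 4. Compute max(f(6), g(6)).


f(6) = 16
g(6) = -52
max = 16

16


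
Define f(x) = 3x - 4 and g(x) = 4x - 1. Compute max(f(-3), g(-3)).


f(-3) = -13
g(-3) = -13
max = -13

-13


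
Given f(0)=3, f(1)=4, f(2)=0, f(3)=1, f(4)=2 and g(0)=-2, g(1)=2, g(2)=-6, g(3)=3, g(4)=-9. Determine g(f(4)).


f(4) = 2
g(2) = -6

-6


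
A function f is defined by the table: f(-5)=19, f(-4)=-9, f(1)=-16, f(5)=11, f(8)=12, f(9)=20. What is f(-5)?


19


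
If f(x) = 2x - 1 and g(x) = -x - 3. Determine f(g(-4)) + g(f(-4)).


f(g(-4)) = 1
g(f(-4)) = 6
Sum = 7

7


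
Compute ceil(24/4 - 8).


-2


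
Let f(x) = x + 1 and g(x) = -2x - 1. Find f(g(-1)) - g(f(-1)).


3


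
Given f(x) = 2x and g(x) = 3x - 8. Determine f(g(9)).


38


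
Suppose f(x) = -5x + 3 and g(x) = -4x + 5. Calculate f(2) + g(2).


f(2) = -7
g(2) = -3
Sum = -10

-10


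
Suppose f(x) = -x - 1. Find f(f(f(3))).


f(3) = -4
f(-4) = 3
f(3) = -4

-4


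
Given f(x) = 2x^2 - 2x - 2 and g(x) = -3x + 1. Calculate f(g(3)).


142


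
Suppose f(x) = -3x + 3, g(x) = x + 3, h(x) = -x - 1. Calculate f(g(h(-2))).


h(-2) = 1
g(1) = 4
f(4) = -9

-9


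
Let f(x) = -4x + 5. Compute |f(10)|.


f(10) = -35
|-35| = 35

35


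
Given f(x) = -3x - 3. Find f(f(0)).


f(0) = -3
f(-3) = 6

6


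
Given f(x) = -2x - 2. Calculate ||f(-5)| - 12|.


4


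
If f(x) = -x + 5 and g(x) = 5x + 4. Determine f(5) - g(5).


f(5) = 0
g(5) = 29
Difference = -29

-29


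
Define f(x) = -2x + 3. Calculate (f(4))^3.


f(4) = -5
(-5)^3 = -125

-125


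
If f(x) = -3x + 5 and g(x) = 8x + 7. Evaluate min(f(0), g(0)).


f(0) = 5
g(0) = 7
min = 5

5


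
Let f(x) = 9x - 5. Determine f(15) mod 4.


f(15) = 130
130 mod 4 = 2

2


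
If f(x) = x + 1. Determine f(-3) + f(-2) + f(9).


f(-3) = -2
f(-2) = -1
f(9) = 10
Sum = 7

7


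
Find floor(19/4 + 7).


19/4 = 4.75
4.75 + 7 = 11.75
floor(11.75) = 11

11


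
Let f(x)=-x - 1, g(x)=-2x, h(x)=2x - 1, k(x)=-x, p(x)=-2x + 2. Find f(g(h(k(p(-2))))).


p(-2) = 6
k(6) = -6
h(-6) = -13
g(-13) = 26
f(26) = -27

-27


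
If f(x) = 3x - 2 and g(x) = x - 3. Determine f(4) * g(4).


10


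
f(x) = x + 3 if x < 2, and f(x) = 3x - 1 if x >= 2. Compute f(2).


5


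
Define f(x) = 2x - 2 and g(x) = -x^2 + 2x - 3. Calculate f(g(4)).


g(4) = -11
f(-11) = -24

-24


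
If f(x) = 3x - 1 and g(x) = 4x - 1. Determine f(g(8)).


g(8) = 31
f(31) = 92

92


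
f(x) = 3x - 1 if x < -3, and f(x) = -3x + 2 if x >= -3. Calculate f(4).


4 satisfies x >= -3
f(4) = -10

-10


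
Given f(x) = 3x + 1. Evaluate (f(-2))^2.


f(-2) = -5
(-5)^2 = 25

25


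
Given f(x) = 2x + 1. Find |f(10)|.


f(10) = 21
|21| = 21

21


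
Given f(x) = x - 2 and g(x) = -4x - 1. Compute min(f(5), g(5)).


f(5) = 3
g(5) = -21
min = -21

-21


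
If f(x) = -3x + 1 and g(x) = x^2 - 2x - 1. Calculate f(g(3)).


-5


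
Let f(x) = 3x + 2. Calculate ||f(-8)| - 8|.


14


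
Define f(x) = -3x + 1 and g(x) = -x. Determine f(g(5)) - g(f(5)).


f(g(5)) = 16
g(f(5)) = 14
Difference = 2

2


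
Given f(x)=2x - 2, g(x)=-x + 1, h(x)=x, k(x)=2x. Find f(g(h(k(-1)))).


4


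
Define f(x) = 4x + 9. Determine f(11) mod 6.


5


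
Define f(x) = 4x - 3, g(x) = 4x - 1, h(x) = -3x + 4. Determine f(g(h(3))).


-87


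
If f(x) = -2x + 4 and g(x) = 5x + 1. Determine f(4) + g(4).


f(4) = -4
g(4) = 21
Sum = 17

17


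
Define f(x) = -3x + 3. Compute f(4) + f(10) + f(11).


-66


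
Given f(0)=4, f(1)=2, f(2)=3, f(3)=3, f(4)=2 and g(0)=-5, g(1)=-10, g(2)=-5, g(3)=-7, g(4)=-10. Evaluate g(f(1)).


f(1) = 2
g(2) = -5

-5


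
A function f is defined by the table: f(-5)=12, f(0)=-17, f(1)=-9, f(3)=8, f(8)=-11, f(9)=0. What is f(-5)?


12


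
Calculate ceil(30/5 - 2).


4


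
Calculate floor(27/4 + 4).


27/4 = 6.75
6.75 + 4 = 10.75
floor(10.75) = 10

10


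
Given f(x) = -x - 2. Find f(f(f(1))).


f(1) = -3
f(-3) = 1
f(1) = -3

-3


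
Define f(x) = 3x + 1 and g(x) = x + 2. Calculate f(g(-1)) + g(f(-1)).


4


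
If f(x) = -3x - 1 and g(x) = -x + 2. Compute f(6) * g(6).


f(6) = -19
g(6) = -4
Product = 76

76


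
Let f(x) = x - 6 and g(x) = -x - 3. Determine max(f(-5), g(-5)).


f(-5) = -11
g(-5) = 2
max = 2

2


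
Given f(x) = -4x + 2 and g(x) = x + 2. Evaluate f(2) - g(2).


f(2) = -6
g(2) = 4
Difference = -10

-10


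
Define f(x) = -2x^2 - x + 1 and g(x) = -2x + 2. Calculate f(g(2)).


g(2) = -2
f(-2) = (-2)*(-2)^2 - 1*(-2) + 1 = -5

-5


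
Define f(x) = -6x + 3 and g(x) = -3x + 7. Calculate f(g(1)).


-21


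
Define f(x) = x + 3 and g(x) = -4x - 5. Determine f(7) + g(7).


f(7) = 10
g(7) = -33
Sum = -23

-23


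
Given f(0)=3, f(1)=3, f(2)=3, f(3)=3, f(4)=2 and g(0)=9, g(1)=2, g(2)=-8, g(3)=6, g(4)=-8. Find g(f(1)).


f(1) = 3
g(3) = 6

6


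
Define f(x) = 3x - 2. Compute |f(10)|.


f(10) = 28
|28| = 28

28


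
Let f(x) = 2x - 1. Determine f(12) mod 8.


f(12) = 23
23 mod 8 = 7

7


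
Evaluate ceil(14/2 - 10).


14/2 = 7
7 - 10 = -3
ceil(-3) = -3

-3


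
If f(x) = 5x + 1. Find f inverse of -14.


Solve 5x + 1 = -14
x = (-14 - 1) / 5 = -3

-3


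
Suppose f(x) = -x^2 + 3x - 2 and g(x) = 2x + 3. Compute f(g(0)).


g(0) = 3
f(3) = (-1)*(3)^2 + 3*(3) - 2 = -2

-2


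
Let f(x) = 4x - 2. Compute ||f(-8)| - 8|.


f(-8) = -34
|-34| = 34
|34 - 8| = 26

26


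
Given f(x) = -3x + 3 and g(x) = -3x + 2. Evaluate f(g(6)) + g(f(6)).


f(g(6)) = 51
g(f(6)) = 47
Sum = 98

98


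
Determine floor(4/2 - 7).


4/2 = 2
2 - 7 = -5
floor(-5) = -5

-5


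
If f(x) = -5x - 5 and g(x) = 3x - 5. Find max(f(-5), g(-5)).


f(-5) = 20
g(-5) = -20
max = 20

20


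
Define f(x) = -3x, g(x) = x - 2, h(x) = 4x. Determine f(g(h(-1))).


h(-1) = -4
g(-4) = -6
f(-6) = 18

18


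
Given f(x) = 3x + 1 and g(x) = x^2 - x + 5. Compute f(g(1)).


g(1) = 5
f(5) = 16

16


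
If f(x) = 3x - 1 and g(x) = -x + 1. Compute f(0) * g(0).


f(0) = -1
g(0) = 1
Product = -1

-1


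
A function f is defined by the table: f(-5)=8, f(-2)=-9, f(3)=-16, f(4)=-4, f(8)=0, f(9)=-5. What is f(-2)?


Reading from the table at x = -2

-9


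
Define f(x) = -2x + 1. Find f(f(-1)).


f(-1) = 3
f(3) = -5

-5


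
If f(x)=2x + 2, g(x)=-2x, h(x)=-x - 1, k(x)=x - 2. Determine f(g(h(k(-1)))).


k(-1) = -3
h(-3) = 2
g(2) = -4
f(-4) = -6

-6


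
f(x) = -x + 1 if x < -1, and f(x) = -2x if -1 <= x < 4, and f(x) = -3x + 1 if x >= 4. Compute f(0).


0 satisfies -1 <= x < 4
f(0) = 0

0


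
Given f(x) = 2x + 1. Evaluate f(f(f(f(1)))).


f(1) = 3
f(3) = 7
f(7) = 15
f(15) = 31

31


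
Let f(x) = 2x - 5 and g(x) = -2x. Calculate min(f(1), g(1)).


f(1) = -3
g(1) = -2
min = -3

-3


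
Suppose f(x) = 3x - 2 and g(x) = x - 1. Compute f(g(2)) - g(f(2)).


f(g(2)) = 1
g(f(2)) = 3
Difference = -2

-2


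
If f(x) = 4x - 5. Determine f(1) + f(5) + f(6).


f(1) = -1
f(5) = 15
f(6) = 19
Sum = 33

33


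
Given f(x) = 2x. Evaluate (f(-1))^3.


f(-1) = -2
(-2)^3 = -8

-8


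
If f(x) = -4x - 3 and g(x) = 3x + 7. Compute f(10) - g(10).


f(10) = -43
g(10) = 37
Difference = -80

-80


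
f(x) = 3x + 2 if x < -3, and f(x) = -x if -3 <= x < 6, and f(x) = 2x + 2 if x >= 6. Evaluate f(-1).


-1 satisfies -3 <= x < 6
f(-1) = 1

1


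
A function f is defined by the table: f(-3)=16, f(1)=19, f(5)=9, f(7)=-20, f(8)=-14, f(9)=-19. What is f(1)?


Reading from the table at x = 1

19


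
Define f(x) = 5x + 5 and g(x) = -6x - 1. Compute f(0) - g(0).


f(0) = 5
g(0) = -1
Difference = 6

6


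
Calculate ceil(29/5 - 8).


29/5 = 5.8
5.8 - 8 = -2.2
ceil(-2.2) = -2

-2


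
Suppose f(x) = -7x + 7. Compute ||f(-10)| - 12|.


f(-10) = 77
|77| = 77
|77 - 12| = 65

65


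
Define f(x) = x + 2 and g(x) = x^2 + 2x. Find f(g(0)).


2


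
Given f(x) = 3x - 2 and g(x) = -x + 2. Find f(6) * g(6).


-64


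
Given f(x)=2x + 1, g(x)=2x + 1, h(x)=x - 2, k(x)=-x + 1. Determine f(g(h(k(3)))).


k(3) = -2
h(-2) = -4
g(-4) = -7
f(-7) = -13

-13


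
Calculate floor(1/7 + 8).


1/7 = 0.1429
0.1429 + 8 = 8.1429
floor(8.1429) = 8

8


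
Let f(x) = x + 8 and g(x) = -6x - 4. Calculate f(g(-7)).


46


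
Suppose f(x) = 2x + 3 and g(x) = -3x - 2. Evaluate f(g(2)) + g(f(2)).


f(g(2)) = -13
g(f(2)) = -23
Sum = -36

-36


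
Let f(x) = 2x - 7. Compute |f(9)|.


f(9) = 11
|11| = 11

11


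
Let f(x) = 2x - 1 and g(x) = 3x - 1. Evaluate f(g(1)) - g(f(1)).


f(g(1)) = 3
g(f(1)) = 2
Difference = 1

1


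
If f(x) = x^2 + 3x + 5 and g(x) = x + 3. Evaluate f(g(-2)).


g(-2) = 1
f(1) = 1*(1)^2 + 3*(1) + 5 = 9

9


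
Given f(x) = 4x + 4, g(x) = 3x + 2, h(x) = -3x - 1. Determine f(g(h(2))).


h(2) = -7
g(-7) = -19
f(-19) = -72

-72


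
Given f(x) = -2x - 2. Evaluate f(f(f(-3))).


f(-3) = 4
f(4) = -10
f(-10) = 18

18


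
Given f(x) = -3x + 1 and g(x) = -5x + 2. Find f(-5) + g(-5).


f(-5) = 16
g(-5) = 27
Sum = 43

43


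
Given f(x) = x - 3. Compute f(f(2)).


f(2) = -1
f(-1) = -4

-4


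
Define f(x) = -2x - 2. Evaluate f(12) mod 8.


f(12) = -26
-26 mod 8 = 6

6


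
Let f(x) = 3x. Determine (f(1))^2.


f(1) = 3
(3)^2 = 9

9


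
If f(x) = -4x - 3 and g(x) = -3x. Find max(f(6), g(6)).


f(6) = -27
g(6) = -18
max = -18

-18


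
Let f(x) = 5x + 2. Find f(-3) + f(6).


f(-3) = -13
f(6) = 32
Sum = 19

19


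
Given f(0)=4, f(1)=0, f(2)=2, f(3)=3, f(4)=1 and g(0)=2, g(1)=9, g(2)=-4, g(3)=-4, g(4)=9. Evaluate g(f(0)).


f(0) = 4
g(4) = 9

9


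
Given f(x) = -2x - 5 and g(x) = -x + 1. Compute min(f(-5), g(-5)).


f(-5) = 5
g(-5) = 6
min = 5

5


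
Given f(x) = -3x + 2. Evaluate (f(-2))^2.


64


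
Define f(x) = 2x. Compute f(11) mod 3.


f(11) = 22
22 mod 3 = 1

1


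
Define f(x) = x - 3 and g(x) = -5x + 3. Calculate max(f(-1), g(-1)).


8


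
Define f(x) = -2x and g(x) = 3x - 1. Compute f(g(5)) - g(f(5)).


f(g(5)) = -28
g(f(5)) = -31
Difference = 3

3


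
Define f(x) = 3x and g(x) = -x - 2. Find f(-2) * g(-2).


f(-2) = -6
g(-2) = 0
Product = 0

0


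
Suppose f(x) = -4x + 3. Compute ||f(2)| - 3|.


f(2) = -5
|-5| = 5
|5 - 3| = 2

2


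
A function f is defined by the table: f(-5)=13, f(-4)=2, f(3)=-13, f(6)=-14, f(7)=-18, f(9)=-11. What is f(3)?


Reading from the table at x = 3

-13


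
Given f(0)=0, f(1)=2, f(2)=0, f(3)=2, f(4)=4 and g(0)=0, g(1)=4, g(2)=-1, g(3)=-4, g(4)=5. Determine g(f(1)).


f(1) = 2
g(2) = -1

-1


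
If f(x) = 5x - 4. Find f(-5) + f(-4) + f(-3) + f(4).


f(-5) = -29
f(-4) = -24
f(-3) = -19
f(4) = 16
Sum = -56

-56


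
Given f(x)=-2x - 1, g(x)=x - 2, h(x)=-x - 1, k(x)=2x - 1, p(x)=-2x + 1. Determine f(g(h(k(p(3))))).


p(3) = -5
k(-5) = -11
h(-11) = 10
g(10) = 8
f(8) = -17

-17


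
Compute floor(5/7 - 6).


-6


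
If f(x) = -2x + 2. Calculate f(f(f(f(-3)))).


-58


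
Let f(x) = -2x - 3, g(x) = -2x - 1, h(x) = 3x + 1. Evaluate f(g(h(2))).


h(2) = 7
g(7) = -15
f(-15) = 27

27


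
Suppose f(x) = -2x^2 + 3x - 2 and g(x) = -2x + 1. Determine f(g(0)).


-1


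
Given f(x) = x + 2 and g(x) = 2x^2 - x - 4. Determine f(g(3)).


g(3) = 11
f(11) = 13

13


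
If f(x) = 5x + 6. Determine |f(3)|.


f(3) = 21
|21| = 21

21


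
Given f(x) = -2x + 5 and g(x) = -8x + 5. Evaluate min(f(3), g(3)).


f(3) = -1
g(3) = -19
min = -19

-19


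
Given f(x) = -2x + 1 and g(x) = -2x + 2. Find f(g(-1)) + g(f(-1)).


f(g(-1)) = -7
g(f(-1)) = -4
Sum = -11

-11


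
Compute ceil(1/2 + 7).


1/2 = 0.5
0.5 + 7 = 7.5
ceil(7.5) = 8

8


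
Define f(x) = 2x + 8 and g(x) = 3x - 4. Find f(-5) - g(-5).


17


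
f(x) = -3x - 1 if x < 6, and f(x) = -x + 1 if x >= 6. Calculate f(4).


4 satisfies x < 6
f(4) = -13

-13


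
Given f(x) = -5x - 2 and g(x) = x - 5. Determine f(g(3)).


8


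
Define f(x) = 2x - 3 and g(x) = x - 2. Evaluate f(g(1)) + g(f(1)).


f(g(1)) = -5
g(f(1)) = -3
Sum = -8

-8


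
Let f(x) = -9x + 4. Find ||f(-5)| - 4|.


f(-5) = 49
|49| = 49
|49 - 4| = 45

45


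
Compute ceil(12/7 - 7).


12/7 = 1.7143
1.7143 - 7 = -5.2857
ceil(-5.2857) = -5

-5


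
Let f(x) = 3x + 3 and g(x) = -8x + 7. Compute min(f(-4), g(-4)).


f(-4) = -9
g(-4) = 39
min = -9

-9


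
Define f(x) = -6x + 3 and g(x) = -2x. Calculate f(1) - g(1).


-1


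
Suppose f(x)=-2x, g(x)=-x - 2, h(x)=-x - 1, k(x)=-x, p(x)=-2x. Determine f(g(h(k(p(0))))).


p(0) = 0
k(0) = 0
h(0) = -1
g(-1) = -1
f(-1) = 2

2


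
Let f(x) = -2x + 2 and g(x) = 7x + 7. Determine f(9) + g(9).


f(9) = -16
g(9) = 70
Sum = 54

54


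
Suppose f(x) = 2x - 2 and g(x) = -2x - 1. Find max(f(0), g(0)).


f(0) = -2
g(0) = -1
max = -1

-1


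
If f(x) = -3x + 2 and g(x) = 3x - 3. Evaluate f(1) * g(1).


f(1) = -1
g(1) = 0
Product = 0

0


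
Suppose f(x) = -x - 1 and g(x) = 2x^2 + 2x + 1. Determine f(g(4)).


g(4) = 41
f(41) = -42

-42


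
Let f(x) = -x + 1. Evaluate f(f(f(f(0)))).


f(0) = 1
f(1) = 0
f(0) = 1
f(1) = 0

0


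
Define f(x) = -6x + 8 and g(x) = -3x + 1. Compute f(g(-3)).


g(-3) = 10
f(10) = -52

-52


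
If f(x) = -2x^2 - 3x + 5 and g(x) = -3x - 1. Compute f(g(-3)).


g(-3) = 8
f(8) = (-2)*(8)^2 - 3*(8) + 5 = -147

-147


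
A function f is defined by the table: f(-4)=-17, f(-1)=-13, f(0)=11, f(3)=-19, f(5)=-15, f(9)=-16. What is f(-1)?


Reading from the table at x = -1

-13


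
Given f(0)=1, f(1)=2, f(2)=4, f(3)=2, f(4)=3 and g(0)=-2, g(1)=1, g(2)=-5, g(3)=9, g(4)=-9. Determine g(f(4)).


9


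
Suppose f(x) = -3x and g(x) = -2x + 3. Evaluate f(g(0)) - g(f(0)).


-12


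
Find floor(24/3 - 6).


24/3 = 8
8 - 6 = 2
floor(2) = 2

2


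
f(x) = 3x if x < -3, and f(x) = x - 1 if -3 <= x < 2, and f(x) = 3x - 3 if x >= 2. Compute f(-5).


-5 satisfies x < -3
f(-5) = -15

-15


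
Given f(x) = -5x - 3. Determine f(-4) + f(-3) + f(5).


f(-4) = 17
f(-3) = 12
f(5) = -28
Sum = 1

1


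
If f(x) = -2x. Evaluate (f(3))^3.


f(3) = -6
(-6)^3 = -216

-216


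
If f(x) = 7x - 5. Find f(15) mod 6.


4


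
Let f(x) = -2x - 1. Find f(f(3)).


f(3) = -7
f(-7) = 13

13


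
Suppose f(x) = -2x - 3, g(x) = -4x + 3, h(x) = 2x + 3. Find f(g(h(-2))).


h(-2) = -1
g(-1) = 7
f(7) = -17

-17


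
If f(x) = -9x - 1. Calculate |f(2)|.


f(2) = -19
|-19| = 19

19


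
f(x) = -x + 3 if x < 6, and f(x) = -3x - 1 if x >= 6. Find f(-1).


-1 satisfies x < 6
f(-1) = 4

4


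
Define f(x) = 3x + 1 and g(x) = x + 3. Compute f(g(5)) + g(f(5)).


f(g(5)) = 25
g(f(5)) = 19
Sum = 44

44


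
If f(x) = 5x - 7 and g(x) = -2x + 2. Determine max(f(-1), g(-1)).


f(-1) = -12
g(-1) = 4
max = 4

4


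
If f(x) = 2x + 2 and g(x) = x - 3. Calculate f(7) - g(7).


f(7) = 16
g(7) = 4
Difference = 12

12


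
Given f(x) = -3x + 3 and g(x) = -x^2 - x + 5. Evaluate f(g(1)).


-6


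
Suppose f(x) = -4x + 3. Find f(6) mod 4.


f(6) = -21
-21 mod 4 = 3

3


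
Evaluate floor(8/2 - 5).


8/2 = 4
4 - 5 = -1
floor(-1) = -1

-1


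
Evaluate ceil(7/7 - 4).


-3


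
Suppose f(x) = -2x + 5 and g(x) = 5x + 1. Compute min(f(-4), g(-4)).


f(-4) = 13
g(-4) = -19
min = -19

-19


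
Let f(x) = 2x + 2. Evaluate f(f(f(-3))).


f(-3) = -4
f(-4) = -6
f(-6) = -10

-10


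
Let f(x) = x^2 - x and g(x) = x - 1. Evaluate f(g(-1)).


g(-1) = -2
f(-2) = 1*(-2)^2 - 1*(-2) = 6

6


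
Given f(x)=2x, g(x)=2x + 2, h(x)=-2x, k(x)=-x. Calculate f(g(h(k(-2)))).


-12


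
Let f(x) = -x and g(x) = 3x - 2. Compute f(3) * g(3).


-21


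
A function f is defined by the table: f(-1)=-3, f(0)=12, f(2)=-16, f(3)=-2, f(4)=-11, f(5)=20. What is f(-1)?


Reading from the table at x = -1

-3


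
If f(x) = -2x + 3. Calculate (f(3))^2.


f(3) = -3
(-3)^2 = 9

9


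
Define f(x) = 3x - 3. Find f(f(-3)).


f(-3) = -12
f(-12) = -39

-39


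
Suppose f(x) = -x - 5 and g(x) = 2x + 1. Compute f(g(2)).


g(2) = 5
f(5) = -10

-10


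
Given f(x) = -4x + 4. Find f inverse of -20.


Solve -4x + 4 = -20
x = (-20 - 4) / (-4) = 6

6


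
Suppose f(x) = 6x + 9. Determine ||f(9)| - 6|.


f(9) = 63
|63| = 63
|63 - 6| = 57

57


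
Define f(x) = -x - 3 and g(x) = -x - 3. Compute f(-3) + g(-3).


f(-3) = 0
g(-3) = 0
Sum = 0

0


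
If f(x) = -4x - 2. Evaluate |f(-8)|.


30


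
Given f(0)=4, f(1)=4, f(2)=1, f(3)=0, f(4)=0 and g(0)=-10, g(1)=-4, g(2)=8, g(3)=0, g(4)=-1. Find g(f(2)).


f(2) = 1
g(1) = -4

-4


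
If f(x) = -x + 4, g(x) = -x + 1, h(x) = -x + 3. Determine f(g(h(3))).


h(3) = 0
g(0) = 1
f(1) = 3

3


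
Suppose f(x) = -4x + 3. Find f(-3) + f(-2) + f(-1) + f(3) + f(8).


f(-3) = 15
f(-2) = 11
f(-1) = 7
f(3) = -9
f(8) = -29
Sum = -5

-5


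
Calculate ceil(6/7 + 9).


6/7 = 0.8571
0.8571 + 9 = 9.8571
ceil(9.8571) = 10

10


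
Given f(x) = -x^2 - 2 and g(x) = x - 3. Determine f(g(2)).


-3


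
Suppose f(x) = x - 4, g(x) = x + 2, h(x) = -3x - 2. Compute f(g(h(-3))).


h(-3) = 7
g(7) = 9
f(9) = 5

5


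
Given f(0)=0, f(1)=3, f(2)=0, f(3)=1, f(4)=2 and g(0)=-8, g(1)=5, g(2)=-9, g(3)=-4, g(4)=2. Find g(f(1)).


f(1) = 3
g(3) = -4

-4


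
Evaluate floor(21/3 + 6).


21/3 = 7
7 + 6 = 13
floor(13) = 13

13


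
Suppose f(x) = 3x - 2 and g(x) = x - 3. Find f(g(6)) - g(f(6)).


f(g(6)) = 7
g(f(6)) = 13
Difference = -6

-6


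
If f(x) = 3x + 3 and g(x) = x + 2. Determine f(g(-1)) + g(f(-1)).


8


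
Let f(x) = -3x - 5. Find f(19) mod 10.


f(19) = -62
-62 mod 10 = 8

8


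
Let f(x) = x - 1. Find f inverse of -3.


Solve x - 1 = -3
x = (-3 + 1) / 1 = -2

-2


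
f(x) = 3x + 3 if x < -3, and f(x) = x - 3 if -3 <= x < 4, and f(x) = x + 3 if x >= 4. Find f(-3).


-3 satisfies -3 <= x < 4
f(-3) = -6

-6


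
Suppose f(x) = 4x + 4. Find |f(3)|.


f(3) = 16
|16| = 16

16


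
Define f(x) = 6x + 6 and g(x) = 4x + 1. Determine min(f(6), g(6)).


25


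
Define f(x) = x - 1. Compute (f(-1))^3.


f(-1) = -2
(-2)^3 = -8

-8


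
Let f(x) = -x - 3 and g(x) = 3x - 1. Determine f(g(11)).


g(11) = 32
f(32) = -35

-35


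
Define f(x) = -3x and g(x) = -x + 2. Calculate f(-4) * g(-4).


f(-4) = 12
g(-4) = 6
Product = 72

72


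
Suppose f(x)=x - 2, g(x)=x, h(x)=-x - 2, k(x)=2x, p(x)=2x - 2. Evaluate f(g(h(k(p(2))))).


-8


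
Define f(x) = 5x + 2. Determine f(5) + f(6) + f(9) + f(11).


f(5) = 27
f(6) = 32
f(9) = 47
f(11) = 57
Sum = 163

163


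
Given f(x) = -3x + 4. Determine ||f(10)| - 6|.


f(10) = -26
|-26| = 26
|26 - 6| = 20

20


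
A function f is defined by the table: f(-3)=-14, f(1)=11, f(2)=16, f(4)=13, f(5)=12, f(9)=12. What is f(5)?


Reading from the table at x = 5

12


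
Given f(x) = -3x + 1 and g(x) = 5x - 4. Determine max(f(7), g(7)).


f(7) = -20
g(7) = 31
max = 31

31


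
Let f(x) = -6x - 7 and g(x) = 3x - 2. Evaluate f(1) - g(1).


-14


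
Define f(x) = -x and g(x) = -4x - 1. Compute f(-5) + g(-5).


f(-5) = 5
g(-5) = 19
Sum = 24

24


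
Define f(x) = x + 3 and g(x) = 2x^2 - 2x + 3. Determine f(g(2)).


g(2) = 7
f(7) = 10

10


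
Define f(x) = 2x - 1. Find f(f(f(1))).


f(1) = 1
f(1) = 1
f(1) = 1

1


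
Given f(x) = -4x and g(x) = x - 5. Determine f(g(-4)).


g(-4) = -9
f(-9) = 36

36


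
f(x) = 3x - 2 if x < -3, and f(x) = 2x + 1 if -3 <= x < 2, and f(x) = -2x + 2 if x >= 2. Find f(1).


1 satisfies -3 <= x < 2
f(1) = 3

3


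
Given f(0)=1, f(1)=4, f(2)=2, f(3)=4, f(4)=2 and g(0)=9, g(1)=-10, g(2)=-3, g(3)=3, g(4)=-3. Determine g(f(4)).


f(4) = 2
g(2) = -3

-3


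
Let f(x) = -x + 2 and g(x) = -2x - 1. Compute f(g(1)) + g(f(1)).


f(g(1)) = 5
g(f(1)) = -3
Sum = 2

2


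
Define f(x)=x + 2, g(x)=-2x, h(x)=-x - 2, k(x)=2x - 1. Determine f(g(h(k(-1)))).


0


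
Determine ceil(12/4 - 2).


12/4 = 3
3 - 2 = 1
ceil(1) = 1

1


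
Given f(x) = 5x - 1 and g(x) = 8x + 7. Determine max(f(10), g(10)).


f(10) = 49
g(10) = 87
max = 87

87


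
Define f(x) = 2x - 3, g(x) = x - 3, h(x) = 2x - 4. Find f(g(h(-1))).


h(-1) = -6
g(-6) = -9
f(-9) = -21

-21


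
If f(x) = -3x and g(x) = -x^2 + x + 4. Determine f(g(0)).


g(0) = 4
f(4) = -12

-12


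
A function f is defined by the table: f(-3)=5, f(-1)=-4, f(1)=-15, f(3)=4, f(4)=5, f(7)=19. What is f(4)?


Reading from the table at x = 4

5


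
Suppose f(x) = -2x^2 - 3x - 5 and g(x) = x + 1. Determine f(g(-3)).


-7


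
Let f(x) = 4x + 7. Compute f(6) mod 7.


f(6) = 31
31 mod 7 = 3

3


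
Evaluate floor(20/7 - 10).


20/7 = 2.8571
2.8571 - 10 = -7.1429
floor(-7.1429) = -8

-8


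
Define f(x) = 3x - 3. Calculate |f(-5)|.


f(-5) = -18
|-18| = 18

18


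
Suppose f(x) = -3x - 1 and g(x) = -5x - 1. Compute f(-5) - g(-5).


f(-5) = 14
g(-5) = 24
Difference = -10

-10


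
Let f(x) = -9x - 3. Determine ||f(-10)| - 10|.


f(-10) = 87
|87| = 87
|87 - 10| = 77

77


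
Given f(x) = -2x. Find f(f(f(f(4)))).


f(4) = -8
f(-8) = 16
f(16) = -32
f(-32) = 64

64


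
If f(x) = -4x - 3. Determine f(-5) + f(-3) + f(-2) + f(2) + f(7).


f(-5) = 17
f(-3) = 9
f(-2) = 5
f(2) = -11
f(7) = -31
Sum = -11

-11


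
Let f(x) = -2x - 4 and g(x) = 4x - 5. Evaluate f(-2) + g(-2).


-13


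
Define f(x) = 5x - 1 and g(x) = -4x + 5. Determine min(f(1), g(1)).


f(1) = 4
g(1) = 1
min = 1

1


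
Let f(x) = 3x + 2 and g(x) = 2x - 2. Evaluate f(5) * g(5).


136


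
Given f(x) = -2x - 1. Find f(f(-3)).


-11


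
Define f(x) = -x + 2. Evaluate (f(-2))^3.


f(-2) = 4
(4)^3 = 64

64


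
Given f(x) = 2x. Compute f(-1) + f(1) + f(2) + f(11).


f(-1) = -2
f(1) = 2
f(2) = 4
f(11) = 22
Sum = 26

26


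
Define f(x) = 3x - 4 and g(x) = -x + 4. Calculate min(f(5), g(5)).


f(5) = 11
g(5) = -1
min = -1

-1


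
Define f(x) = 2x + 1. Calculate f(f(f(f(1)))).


f(1) = 3
f(3) = 7
f(7) = 15
f(15) = 31

31


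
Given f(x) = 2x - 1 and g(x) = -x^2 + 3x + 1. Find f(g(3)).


1


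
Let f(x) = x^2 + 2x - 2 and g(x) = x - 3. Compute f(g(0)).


g(0) = -3
f(-3) = 1*(-3)^2 + 2*(-3) - 2 = 1

1


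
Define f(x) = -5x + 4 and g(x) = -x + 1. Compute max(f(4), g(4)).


f(4) = -16
g(4) = -3
max = -3

-3


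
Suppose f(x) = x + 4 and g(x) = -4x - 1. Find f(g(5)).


g(5) = -21
f(-21) = -17

-17


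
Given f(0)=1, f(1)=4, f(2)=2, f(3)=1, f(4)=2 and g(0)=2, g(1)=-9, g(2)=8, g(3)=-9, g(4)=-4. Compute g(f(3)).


f(3) = 1
g(1) = -9

-9


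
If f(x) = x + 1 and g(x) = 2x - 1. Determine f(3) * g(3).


f(3) = 4
g(3) = 5
Product = 20

20


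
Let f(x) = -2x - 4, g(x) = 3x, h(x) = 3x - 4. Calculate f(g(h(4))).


h(4) = 8
g(8) = 24
f(24) = -52

-52


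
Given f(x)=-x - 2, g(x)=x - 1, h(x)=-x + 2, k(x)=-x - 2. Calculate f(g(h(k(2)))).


k(2) = -4
h(-4) = 6
g(6) = 5
f(5) = -7

-7


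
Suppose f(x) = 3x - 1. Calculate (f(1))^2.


f(1) = 2
(2)^2 = 4

4


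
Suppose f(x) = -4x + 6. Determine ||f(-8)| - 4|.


f(-8) = 38
|38| = 38
|38 - 4| = 34

34


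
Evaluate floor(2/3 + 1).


2/3 = 0.6667
0.6667 + 1 = 1.6667
floor(1.6667) = 1

1


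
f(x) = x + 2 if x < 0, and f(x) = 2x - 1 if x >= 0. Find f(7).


13


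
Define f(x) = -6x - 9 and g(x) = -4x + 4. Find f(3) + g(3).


f(3) = -27
g(3) = -8
Sum = -35

-35


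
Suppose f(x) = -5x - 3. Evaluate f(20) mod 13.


f(20) = -103
-103 mod 13 = 1

1


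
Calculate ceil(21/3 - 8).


-1


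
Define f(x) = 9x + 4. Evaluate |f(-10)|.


f(-10) = -86
|-86| = 86

86


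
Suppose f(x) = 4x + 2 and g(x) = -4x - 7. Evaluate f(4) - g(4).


f(4) = 18
g(4) = -23
Difference = 41

41


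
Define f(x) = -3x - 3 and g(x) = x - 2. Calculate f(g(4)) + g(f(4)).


-26


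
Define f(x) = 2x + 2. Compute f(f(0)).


f(0) = 2
f(2) = 6

6


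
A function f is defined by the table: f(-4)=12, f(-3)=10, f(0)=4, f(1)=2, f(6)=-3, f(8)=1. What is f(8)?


1


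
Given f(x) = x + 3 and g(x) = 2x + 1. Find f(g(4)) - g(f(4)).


f(g(4)) = 12
g(f(4)) = 15
Difference = -3

-3


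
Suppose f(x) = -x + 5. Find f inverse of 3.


Solve -x + 5 = 3
x = (3 - 5) / (-1) = 2

2


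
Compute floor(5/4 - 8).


5/4 = 1.25
1.25 - 8 = -6.75
floor(-6.75) = -7

-7


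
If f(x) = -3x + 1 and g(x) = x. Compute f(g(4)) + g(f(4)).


f(g(4)) = -11
g(f(4)) = -11
Sum = -22

-22


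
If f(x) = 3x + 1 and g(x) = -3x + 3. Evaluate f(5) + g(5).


f(5) = 16
g(5) = -12
Sum = 4

4


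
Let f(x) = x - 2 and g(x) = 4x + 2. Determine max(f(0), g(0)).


2


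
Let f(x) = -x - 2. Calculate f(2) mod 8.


f(2) = -4
-4 mod 8 = 4

4


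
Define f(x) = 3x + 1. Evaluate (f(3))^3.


f(3) = 10
(10)^3 = 1000

1000


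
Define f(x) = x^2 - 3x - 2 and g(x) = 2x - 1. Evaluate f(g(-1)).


16


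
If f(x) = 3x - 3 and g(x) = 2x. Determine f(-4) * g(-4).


f(-4) = -15
g(-4) = -8
Product = 120

120


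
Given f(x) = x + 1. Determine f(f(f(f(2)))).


f(2) = 3
f(3) = 4
f(4) = 5
f(5) = 6

6


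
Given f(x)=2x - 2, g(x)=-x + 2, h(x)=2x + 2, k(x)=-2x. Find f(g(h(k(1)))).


k(1) = -2
h(-2) = -2
g(-2) = 4
f(4) = 6

6


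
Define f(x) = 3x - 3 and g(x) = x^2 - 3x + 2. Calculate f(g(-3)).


57


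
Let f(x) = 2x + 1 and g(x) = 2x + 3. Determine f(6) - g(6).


f(6) = 13
g(6) = 15
Difference = -2

-2


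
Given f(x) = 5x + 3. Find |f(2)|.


f(2) = 13
|13| = 13

13


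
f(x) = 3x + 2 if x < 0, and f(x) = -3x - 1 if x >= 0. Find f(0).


-1


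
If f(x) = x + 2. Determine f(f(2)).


f(2) = 4
f(4) = 6

6


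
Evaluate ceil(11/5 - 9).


11/5 = 2.2
2.2 - 9 = -6.8
ceil(-6.8) = -6

-6


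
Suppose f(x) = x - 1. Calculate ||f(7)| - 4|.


f(7) = 6
|6| = 6
|6 - 4| = 2

2


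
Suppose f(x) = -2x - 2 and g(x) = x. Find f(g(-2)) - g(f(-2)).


f(g(-2)) = 2
g(f(-2)) = 2
Difference = 0

0


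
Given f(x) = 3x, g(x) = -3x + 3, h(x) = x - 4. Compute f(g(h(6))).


h(6) = 2
g(2) = -3
f(-3) = -9

-9


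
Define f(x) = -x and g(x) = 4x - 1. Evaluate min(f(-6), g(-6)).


-25


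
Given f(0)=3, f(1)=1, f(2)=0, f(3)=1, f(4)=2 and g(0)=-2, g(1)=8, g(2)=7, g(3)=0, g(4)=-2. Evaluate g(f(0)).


f(0) = 3
g(3) = 0

0


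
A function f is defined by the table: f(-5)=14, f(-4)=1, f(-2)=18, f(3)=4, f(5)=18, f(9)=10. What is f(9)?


Reading from the table at x = 9

10


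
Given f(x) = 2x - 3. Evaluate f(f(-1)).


-13


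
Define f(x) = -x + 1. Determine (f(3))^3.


f(3) = -2
(-2)^3 = -8

-8


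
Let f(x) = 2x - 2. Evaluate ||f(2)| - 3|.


f(2) = 2
|2| = 2
|2 - 3| = 1

1


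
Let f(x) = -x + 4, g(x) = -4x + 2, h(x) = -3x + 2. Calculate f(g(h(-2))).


h(-2) = 8
g(8) = -30
f(-30) = 34

34


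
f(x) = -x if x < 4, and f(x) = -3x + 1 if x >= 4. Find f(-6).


-6 satisfies x < 4
f(-6) = 6

6


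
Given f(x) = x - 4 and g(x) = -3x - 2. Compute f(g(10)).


g(10) = -32
f(-32) = -36

-36


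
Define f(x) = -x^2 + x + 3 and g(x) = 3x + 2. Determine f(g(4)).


g(4) = 14
f(14) = (-1)*(14)^2 + 1*(14) + 3 = -179

-179
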